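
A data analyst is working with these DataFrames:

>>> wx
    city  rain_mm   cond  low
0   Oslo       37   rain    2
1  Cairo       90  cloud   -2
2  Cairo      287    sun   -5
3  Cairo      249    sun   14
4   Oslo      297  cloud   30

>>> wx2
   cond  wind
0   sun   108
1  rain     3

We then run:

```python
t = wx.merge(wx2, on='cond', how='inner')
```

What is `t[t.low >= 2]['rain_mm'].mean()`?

merge on 'cond' (how='inner') → 3 rows:
    city  rain_mm  cond  low  wind
0   Oslo       37  rain    2     3
1  Cairo      287   sun   -5   108
2  Cairo      249   sun   14   108
filter rows where low >= 2:
    city  rain_mm  cond  low  wind
0   Oslo       37  rain    2     3
2  Cairo      249   sun   14   108

143.0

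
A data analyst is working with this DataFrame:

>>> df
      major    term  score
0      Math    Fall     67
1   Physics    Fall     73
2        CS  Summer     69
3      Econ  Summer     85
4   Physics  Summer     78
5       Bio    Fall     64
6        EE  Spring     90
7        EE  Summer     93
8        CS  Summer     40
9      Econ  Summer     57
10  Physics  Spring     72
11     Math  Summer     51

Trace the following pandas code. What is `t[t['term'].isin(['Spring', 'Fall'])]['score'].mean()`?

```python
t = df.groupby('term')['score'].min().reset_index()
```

68.0

group by term, min of score:
term
Fall      64
Spring    72
Summer    40
Name: score, dtype: int64
reset_index():
     term  score
0    Fall     64
1  Spring     72
2  Summer     40
filter rows where term in ['Spring', 'Fall']:
     term  score
0    Fall     64
1  Spring     72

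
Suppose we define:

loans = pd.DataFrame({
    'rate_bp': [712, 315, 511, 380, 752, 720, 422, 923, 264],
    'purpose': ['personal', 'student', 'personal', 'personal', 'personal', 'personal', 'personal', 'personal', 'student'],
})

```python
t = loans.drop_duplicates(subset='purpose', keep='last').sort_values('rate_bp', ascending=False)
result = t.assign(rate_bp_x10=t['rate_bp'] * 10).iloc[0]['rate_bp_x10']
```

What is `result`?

drop duplicate purpose (keep=last):
   rate_bp   purpose
7      923  personal
8      264   student
sort by rate_bp descending:
   rate_bp   purpose
7      923  personal
8      264   student
add column rate_bp_x10 = t['rate_bp'] * 10:
   rate_bp   purpose  rate_bp_x10
7      923  personal         9230
8      264   student         2640
Then the value at position 0, column 'rate_bp_x10': 9230

9230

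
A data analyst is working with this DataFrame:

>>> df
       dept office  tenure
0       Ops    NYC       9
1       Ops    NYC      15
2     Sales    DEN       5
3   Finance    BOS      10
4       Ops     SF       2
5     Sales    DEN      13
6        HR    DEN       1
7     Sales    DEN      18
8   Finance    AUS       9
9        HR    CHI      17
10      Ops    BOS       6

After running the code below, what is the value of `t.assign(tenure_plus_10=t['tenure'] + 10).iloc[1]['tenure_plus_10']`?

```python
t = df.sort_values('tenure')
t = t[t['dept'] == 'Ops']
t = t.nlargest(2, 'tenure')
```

19

sort by tenure:
       dept office  tenure
6        HR    DEN       1
4       Ops     SF       2
2     Sales    DEN       5
10      Ops    BOS       6
0       Ops    NYC       9
8   Finance    AUS       9
3   Finance    BOS      10
5     Sales    DEN      13
1       Ops    NYC      15
9        HR    CHI      17
7     Sales    DEN      18
filter rows where dept == 'Ops':
   dept office  tenure
4   Ops     SF       2
10  Ops    BOS       6
0   Ops    NYC       9
1   Ops    NYC      15
take 2 rows with largest tenure:
  dept office  tenure
1  Ops    NYC      15
0  Ops    NYC       9
add column tenure_plus_10 = t['tenure'] + 10:
  dept office  tenure  tenure_plus_10
1  Ops    NYC      15              25
0  Ops    NYC       9              19
Then the value at position 1, column 'tenure_plus_10': 19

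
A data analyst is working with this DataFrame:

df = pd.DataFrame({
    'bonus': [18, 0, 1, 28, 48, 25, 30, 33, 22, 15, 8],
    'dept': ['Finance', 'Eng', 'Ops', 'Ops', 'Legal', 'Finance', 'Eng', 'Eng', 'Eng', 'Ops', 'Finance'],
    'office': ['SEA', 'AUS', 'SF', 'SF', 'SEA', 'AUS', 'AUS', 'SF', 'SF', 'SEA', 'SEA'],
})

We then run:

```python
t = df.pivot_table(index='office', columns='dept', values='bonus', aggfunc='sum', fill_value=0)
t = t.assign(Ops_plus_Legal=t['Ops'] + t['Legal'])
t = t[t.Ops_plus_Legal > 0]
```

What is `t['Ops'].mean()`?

pivot: rows=office, cols=dept, sum(bonus):
dept    Eng  Finance  Legal  Ops
office                          
AUS      30       25      0    0
SEA       0       26     48   15
SF       55        0      0   29
add column Ops_plus_Legal = t['Ops'] + t['Legal']:
dept    Eng  Finance  Legal  Ops  Ops_plus_Legal
office                                          
AUS      30       25      0    0               0
SEA       0       26     48   15              63
SF       55        0      0   29              29
filter rows where Ops_plus_Legal > 0:
dept    Eng  Finance  Legal  Ops  Ops_plus_Legal
office                                          
SEA       0       26     48   15              63
SF       55        0      0   29              29
So mean() = 22.0.

22.0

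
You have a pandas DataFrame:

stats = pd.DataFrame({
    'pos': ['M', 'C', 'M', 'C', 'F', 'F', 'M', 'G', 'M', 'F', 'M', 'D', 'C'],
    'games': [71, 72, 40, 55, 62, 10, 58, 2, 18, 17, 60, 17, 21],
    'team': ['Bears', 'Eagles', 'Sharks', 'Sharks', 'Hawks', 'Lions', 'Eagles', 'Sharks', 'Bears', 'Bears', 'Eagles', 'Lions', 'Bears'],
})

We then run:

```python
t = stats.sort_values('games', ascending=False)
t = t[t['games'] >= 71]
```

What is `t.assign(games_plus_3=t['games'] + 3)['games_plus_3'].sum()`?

149

sort by games descending:
   pos  games    team
1    C     72  Eagles
0    M     71   Bears
4    F     62   Hawks
10   M     60  Eagles
6    M     58  Eagles
3    C     55  Sharks
2    M     40  Sharks
12   C     21   Bears
8    M     18   Bears
9    F     17   Bears
11   D     17   Lions
5    F     10   Lions
7    G      2  Sharks
filter rows where games >= 71:
  pos  games    team
1   C     72  Eagles
0   M     71   Bears
add column games_plus_3 = t['games'] + 3:
  pos  games    team  games_plus_3
1   C     72  Eagles            75
0   M     71   Bears            74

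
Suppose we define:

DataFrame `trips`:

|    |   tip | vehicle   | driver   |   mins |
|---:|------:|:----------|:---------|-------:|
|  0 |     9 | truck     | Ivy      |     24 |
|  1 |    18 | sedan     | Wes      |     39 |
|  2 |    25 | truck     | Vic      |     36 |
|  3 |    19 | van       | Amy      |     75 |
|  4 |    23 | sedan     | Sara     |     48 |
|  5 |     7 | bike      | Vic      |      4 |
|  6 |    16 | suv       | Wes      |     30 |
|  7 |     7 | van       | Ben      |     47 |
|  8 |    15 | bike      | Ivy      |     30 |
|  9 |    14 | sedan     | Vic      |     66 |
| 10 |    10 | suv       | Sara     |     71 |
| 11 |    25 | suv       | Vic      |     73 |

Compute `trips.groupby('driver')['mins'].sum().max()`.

group by driver, sum of mins:
driver
Amy      75
Ben      47
Ivy      54
Sara    119
Vic     179
Wes      69
Name: mins, dtype: int64
Taking the max of the resulting series gives 179.

179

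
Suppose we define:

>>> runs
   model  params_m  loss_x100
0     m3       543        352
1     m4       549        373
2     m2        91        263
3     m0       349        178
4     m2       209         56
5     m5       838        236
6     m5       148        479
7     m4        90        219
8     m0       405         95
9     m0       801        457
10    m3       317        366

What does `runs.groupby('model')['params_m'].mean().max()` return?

518.333333333

group by model, mean of params_m:
model
m0    518.333333
m2    150.000000
m3    430.000000
m4    319.500000
m5    493.000000
Name: params_m, dtype: float64
The max of the resulting series is 518.333333333.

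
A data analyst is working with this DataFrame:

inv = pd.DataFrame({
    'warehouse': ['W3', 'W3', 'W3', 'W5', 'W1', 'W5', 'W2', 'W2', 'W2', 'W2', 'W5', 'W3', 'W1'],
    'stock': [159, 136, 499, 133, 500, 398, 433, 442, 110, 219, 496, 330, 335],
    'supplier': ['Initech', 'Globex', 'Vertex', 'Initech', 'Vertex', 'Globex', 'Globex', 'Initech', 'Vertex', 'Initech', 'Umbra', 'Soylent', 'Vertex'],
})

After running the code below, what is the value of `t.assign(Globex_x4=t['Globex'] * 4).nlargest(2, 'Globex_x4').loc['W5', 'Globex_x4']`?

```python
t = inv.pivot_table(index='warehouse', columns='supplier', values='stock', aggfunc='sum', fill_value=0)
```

pivot: rows=warehouse, cols=supplier, sum(stock):
supplier   Globex  Initech  Soylent  Umbra  Vertex
warehouse                                         
W1              0        0        0      0     835
W2            433      661        0      0     110
W3            136      159      330      0     499
W5            398      133        0    496       0
add column Globex_x4 = t['Globex'] * 4:
supplier   Globex  Initech  Soylent  Umbra  Vertex  Globex_x4
warehouse                                                    
W1              0        0        0      0     835          0
W2            433      661        0      0     110       1732
W3            136      159      330      0     499        544
W5            398      133        0    496       0       1592
take 2 rows with largest Globex_x4:
supplier   Globex  Initech  Soylent  Umbra  Vertex  Globex_x4
warehouse                                                    
W2            433      661        0      0     110       1732
W5            398      133        0    496       0       1592
Taking the value at row 'W5', column 'Globex_x4' gives 1592.

1592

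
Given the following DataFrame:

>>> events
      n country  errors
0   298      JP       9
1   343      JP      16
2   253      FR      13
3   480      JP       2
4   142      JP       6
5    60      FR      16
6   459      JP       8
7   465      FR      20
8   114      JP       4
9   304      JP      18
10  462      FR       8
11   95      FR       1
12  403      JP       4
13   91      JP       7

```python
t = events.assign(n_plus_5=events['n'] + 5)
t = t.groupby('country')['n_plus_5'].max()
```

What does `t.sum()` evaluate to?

add column n_plus_5 = events['n'] + 5:
      n country  errors  n_plus_5
0   298      JP       9       303
1   343      JP      16       348
2   253      FR      13       258
3   480      JP       2       485
4   142      JP       6       147
5    60      FR      16        65
6   459      JP       8       464
7   465      FR      20       470
8   114      JP       4       119
9   304      JP      18       309
10  462      FR       8       467
11   95      FR       1       100
12  403      JP       4       408
13   91      JP       7        96
group by country, max of n_plus_5:
country
FR    470
JP    485
Name: n_plus_5, dtype: int64
Reading off the sum of the resulting series, we get 955.

955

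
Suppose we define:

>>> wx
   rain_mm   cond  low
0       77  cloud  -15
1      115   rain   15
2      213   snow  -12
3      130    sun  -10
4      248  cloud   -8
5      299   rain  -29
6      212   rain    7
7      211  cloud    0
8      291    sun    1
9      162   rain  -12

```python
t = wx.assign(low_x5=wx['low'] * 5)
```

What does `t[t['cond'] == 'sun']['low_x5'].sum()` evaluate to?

add column low_x5 = wx['low'] * 5:
   rain_mm   cond  low  low_x5
0       77  cloud  -15     -75
1      115   rain   15      75
2      213   snow  -12     -60
3      130    sun  -10     -50
4      248  cloud   -8     -40
5      299   rain  -29    -145
6      212   rain    7      35
7      211  cloud    0       0
8      291    sun    1       5
9      162   rain  -12     -60
filter rows where cond == 'sun':
   rain_mm cond  low  low_x5
3      130  sun  -10     -50
8      291  sun    1       5
The sum of column 'low_x5' is -45.

-45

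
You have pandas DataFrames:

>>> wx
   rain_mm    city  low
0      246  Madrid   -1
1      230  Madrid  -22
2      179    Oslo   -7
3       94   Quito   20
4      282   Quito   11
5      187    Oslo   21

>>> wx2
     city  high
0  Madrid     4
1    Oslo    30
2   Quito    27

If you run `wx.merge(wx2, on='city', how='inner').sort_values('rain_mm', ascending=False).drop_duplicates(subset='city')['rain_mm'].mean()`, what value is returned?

merge on 'city' (how='inner') → 6 rows:
   rain_mm    city  low  high
0      246  Madrid   -1     4
1      230  Madrid  -22     4
2      179    Oslo   -7    30
3       94   Quito   20    27
4      282   Quito   11    27
5      187    Oslo   21    30
sort by rain_mm descending:
   rain_mm    city  low  high
4      282   Quito   11    27
0      246  Madrid   -1     4
1      230  Madrid  -22     4
5      187    Oslo   21    30
2      179    Oslo   -7    30
3       94   Quito   20    27
drop duplicate city (keep=first):
   rain_mm    city  low  high
4      282   Quito   11    27
0      246  Madrid   -1     4
5      187    Oslo   21    30
Reading off the mean of column 'rain_mm', we get 238.333333333.

238.333333333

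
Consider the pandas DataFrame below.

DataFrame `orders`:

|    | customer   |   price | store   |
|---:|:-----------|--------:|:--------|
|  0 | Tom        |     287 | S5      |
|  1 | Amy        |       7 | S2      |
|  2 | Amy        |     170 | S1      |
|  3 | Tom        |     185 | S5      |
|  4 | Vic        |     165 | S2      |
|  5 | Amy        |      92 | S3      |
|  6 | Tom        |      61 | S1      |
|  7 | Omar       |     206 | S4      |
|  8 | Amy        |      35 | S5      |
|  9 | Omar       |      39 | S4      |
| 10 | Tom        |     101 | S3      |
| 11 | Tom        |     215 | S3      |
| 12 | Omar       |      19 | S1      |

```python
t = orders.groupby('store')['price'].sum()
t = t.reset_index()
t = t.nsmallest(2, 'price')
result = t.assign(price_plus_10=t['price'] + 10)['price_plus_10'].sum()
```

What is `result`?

group by store, sum of price:
store
S1    250
S2    172
S3    408
S4    245
S5    507
Name: price, dtype: int64
reset_index():
  store  price
0    S1    250
1    S2    172
2    S3    408
3    S4    245
4    S5    507
take 2 rows with smallest price:
  store  price
1    S2    172
3    S4    245
add column price_plus_10 = t['price'] + 10:
  store  price  price_plus_10
1    S2    172            182
3    S4    245            255

437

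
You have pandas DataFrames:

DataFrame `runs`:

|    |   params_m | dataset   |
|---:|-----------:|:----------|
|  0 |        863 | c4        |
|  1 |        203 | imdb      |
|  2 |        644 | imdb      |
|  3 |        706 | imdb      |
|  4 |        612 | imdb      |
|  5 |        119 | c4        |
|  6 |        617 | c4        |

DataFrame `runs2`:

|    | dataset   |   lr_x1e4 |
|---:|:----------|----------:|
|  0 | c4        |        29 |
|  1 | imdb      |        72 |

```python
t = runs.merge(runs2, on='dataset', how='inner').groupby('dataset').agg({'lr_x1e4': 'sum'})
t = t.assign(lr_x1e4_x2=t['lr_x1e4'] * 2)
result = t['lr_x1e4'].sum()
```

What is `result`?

375

merge on 'dataset' (how='inner') → 7 rows:
   params_m dataset  lr_x1e4
0       863      c4       29
1       203    imdb       72
2       644    imdb       72
3       706    imdb       72
4       612    imdb       72
5       119      c4       29
6       617      c4       29
group by dataset, sum of lr_x1e4:
         lr_x1e4
dataset         
c4            87
imdb         288
add column lr_x1e4_x2 = t['lr_x1e4'] * 2:
         lr_x1e4  lr_x1e4_x2
dataset                     
c4            87         174
imdb         288         576
Reading off the sum of column 'lr_x1e4', we get 375.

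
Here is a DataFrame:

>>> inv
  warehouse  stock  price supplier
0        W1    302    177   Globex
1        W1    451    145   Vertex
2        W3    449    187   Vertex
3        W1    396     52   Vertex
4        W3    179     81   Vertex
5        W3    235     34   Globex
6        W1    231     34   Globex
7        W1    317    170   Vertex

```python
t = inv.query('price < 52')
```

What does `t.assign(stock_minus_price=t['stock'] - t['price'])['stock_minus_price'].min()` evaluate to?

filter rows where price < 52:
  warehouse  stock  price supplier
5        W3    235     34   Globex
6        W1    231     34   Globex
add column stock_minus_price = t['stock'] - t['price']:
  warehouse  stock  price supplier  stock_minus_price
5        W3    235     34   Globex                201
6        W1    231     34   Globex                197
Hence 197.

197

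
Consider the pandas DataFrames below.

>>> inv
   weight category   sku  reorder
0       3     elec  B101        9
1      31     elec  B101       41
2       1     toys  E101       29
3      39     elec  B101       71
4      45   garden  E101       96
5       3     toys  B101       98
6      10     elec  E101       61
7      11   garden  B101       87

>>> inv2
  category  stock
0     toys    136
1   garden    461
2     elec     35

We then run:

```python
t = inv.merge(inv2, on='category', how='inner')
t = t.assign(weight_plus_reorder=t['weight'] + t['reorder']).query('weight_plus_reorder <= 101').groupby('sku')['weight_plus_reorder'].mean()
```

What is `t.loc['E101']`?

50.5

merge on 'category' (how='inner') → 8 rows:
   weight category   sku  reorder  stock
0       3     elec  B101        9     35
1      31     elec  B101       41     35
2       1     toys  E101       29    136
3      39     elec  B101       71     35
4      45   garden  E101       96    461
5       3     toys  B101       98    136
6      10     elec  E101       61     35
7      11   garden  B101       87    461
add column weight_plus_reorder = t['weight'] + t['reorder']:
   weight category   sku  reorder  stock  weight_plus_reorder
0       3     elec  B101        9     35                   12
1      31     elec  B101       41     35                   72
2       1     toys  E101       29    136                   30
3      39     elec  B101       71     35                  110
4      45   garden  E101       96    461                  141
5       3     toys  B101       98    136                  101
6      10     elec  E101       61     35                   71
7      11   garden  B101       87    461                   98
filter rows where weight_plus_reorder <= 101:
   weight category   sku  reorder  stock  weight_plus_reorder
0       3     elec  B101        9     35                   12
1      31     elec  B101       41     35                   72
2       1     toys  E101       29    136                   30
5       3     toys  B101       98    136                  101
6      10     elec  E101       61     35                   71
7      11   garden  B101       87    461                   98
group by sku, mean of weight_plus_reorder:
sku
B101    70.75
E101    50.50
Name: weight_plus_reorder, dtype: float64
Finally, value at index 'E101' = 50.5.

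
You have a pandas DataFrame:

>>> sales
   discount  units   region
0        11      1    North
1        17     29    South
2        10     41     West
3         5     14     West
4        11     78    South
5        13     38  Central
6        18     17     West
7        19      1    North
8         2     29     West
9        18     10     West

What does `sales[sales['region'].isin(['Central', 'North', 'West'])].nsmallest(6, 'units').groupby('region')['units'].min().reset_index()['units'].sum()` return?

11

filter rows where region in ['Central', 'North', 'West']:
   discount  units   region
0        11      1    North
2        10     41     West
3         5     14     West
5        13     38  Central
6        18     17     West
7        19      1    North
8         2     29     West
9        18     10     West
take 6 rows with smallest units:
   discount  units region
0        11      1  North
7        19      1  North
9        18     10   West
3         5     14   West
6        18     17   West
8         2     29   West
group by region, min of units:
region
North     1
West     10
Name: units, dtype: int64
reset_index():
  region  units
0  North      1
1   West     10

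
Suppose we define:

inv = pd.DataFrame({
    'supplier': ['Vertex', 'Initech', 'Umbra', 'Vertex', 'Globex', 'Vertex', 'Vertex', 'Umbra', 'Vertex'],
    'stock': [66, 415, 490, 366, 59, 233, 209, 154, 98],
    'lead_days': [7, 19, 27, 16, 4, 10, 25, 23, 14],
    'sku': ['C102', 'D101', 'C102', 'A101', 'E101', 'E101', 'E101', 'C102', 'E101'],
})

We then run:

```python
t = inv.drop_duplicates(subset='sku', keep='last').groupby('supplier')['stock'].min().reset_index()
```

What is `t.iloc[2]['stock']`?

98

drop duplicate sku (keep=last):
  supplier  stock  lead_days   sku
1  Initech    415         19  D101
3   Vertex    366         16  A101
7    Umbra    154         23  C102
8   Vertex     98         14  E101
group by supplier, min of stock:
supplier
Initech    415
Umbra      154
Vertex      98
Name: stock, dtype: int64
reset_index():
  supplier  stock
0  Initech    415
1    Umbra    154
2   Vertex     98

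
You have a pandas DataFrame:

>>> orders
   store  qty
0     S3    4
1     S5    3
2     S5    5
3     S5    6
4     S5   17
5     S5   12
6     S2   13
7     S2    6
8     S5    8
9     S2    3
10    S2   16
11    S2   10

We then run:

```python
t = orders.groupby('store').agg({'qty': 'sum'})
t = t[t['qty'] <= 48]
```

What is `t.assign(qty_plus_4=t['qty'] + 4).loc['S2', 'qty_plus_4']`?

group by store, sum of qty:
       qty
store     
S2      48
S3       4
S5      51
filter rows where qty <= 48:
       qty
store     
S2      48
S3       4
add column qty_plus_4 = t['qty'] + 4:
       qty  qty_plus_4
store                 
S2      48          52
S3       4           8
So loc['S2', 'qty_plus_4'] = 52.

52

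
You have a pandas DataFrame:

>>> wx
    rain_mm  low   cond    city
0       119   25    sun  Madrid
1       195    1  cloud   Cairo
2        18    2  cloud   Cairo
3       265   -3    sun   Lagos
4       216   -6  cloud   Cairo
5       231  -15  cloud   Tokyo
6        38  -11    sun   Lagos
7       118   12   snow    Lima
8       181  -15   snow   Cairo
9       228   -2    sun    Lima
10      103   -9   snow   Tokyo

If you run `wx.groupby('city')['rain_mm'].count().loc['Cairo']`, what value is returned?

group by city, count of rain_mm:
city
Cairo     4
Lagos     2
Lima      2
Madrid    1
Tokyo     2
Name: rain_mm, dtype: int64

4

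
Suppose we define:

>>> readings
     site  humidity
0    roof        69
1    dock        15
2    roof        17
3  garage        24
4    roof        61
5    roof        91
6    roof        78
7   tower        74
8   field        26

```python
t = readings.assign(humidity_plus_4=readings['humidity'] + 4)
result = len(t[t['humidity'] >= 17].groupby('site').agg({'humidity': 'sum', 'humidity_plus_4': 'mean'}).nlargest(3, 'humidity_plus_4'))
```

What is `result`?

add column humidity_plus_4 = readings['humidity'] + 4:
     site  humidity  humidity_plus_4
0    roof        69               73
1    dock        15               19
2    roof        17               21
3  garage        24               28
4    roof        61               65
5    roof        91               95
6    roof        78               82
7   tower        74               78
8   field        26               30
filter rows where humidity >= 17:
     site  humidity  humidity_plus_4
0    roof        69               73
2    roof        17               21
3  garage        24               28
4    roof        61               65
5    roof        91               95
6    roof        78               82
7   tower        74               78
8   field        26               30
group by site: sum(humidity), mean(humidity_plus_4):
        humidity  humidity_plus_4
site                             
field         26             30.0
garage        24             28.0
roof         316             67.2
tower         74             78.0
take 3 rows with largest humidity_plus_4:
       humidity  humidity_plus_4
site                            
tower        74             78.0
roof        316             67.2
field        26             30.0

3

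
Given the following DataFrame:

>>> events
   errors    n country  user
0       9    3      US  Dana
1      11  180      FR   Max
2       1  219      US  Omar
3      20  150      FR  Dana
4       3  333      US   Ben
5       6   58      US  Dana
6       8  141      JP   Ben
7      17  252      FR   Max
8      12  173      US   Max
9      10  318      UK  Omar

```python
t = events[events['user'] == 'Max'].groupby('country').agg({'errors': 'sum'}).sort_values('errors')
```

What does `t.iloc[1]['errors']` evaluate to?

28

filter rows where user == 'Max':
   errors    n country user
1      11  180      FR  Max
7      17  252      FR  Max
8      12  173      US  Max
group by country, sum of errors:
         errors
country        
FR           28
US           12
sort by errors:
         errors
country        
US           12
FR           28
Reading off the value at position 1, column 'errors', we get 28.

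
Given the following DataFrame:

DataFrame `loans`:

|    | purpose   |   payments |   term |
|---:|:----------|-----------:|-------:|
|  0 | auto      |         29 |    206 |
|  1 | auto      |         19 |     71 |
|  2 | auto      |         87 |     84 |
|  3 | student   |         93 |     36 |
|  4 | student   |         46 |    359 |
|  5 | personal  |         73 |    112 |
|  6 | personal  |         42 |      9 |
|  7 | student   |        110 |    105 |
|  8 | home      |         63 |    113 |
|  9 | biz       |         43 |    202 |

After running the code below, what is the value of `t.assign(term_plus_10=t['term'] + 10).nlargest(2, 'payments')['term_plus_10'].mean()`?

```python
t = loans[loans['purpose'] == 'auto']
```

155.0

filter rows where purpose == 'auto':
  purpose  payments  term
0    auto        29   206
1    auto        19    71
2    auto        87    84
add column term_plus_10 = t['term'] + 10:
  purpose  payments  term  term_plus_10
0    auto        29   206           216
1    auto        19    71            81
2    auto        87    84            94
take 2 rows with largest payments:
  purpose  payments  term  term_plus_10
2    auto        87    84            94
0    auto        29   206           216
Reading off the mean of column 'term_plus_10', we get 155.0.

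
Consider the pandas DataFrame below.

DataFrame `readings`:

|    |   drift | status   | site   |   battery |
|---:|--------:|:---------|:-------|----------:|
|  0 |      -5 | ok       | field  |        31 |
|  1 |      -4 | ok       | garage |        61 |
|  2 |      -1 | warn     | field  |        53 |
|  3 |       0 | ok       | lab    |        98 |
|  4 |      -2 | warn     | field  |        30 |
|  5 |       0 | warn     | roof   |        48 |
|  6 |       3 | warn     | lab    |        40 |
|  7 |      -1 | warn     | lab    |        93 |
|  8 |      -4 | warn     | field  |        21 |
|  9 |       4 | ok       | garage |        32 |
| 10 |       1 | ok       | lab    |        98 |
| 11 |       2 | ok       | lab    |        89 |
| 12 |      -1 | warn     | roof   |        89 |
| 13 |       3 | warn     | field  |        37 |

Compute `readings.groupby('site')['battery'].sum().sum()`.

820

group by site, sum of battery:
site
field     172
garage     93
lab       418
roof      137
Name: battery, dtype: int64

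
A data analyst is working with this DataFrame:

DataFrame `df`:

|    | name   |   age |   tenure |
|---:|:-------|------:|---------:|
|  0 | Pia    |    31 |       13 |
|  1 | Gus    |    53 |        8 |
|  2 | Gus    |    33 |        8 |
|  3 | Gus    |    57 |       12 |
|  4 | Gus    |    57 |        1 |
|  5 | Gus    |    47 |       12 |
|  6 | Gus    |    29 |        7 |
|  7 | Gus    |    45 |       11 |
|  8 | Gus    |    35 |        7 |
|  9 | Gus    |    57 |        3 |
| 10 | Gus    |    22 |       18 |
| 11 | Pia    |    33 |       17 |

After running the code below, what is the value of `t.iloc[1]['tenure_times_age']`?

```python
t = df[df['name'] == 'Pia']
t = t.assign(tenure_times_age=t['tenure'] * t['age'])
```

561

filter rows where name == 'Pia':
   name  age  tenure
0   Pia   31      13
11  Pia   33      17
add column tenure_times_age = t['tenure'] * t['age']:
   name  age  tenure  tenure_times_age
0   Pia   31      13               403
11  Pia   33      17               561
So iloc[1]['tenure_times_age'] = 561.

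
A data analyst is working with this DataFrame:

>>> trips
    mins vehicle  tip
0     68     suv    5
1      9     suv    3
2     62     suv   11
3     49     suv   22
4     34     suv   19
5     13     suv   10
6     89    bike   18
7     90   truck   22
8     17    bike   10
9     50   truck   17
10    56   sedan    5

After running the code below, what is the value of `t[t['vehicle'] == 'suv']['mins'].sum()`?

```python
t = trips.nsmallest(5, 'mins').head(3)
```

22

take 5 rows with smallest mins:
   mins vehicle  tip
1     9     suv    3
5    13     suv   10
8    17    bike   10
4    34     suv   19
3    49     suv   22
take first 3 rows:
   mins vehicle  tip
1     9     suv    3
5    13     suv   10
8    17    bike   10
filter rows where vehicle == 'suv':
   mins vehicle  tip
1     9     suv    3
5    13     suv   10
sum of column 'mins' → 22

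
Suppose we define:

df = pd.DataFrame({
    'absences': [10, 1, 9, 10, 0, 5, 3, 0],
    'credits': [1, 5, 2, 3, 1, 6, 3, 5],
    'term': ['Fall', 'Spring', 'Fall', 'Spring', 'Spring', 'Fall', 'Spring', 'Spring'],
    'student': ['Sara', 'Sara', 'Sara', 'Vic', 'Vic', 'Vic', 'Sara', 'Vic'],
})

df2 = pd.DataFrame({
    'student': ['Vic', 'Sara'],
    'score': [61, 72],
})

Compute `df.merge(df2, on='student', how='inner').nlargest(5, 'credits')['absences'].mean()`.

merge on 'student' (how='inner') → 8 rows:
   absences  credits    term student  score
0        10        1    Fall    Sara     72
1         1        5  Spring    Sara     72
2         9        2    Fall    Sara     72
3        10        3  Spring     Vic     61
4         0        1  Spring     Vic     61
5         5        6    Fall     Vic     61
6         3        3  Spring    Sara     72
7         0        5  Spring     Vic     61
take 5 rows with largest credits:
   absences  credits    term student  score
5         5        6    Fall     Vic     61
1         1        5  Spring    Sara     72
7         0        5  Spring     Vic     61
3        10        3  Spring     Vic     61
6         3        3  Spring    Sara     72
Then the mean of column 'absences': 3.8

3.8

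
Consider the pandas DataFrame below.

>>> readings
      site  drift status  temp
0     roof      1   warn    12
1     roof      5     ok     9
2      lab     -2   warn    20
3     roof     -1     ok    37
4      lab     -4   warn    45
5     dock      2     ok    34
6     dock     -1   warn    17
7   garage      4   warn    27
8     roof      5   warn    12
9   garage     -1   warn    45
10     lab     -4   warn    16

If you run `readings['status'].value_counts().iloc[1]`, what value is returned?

3

value_counts of status:
status
warn    8
ok      3
Name: count, dtype: int64
Then the value at position 1: 3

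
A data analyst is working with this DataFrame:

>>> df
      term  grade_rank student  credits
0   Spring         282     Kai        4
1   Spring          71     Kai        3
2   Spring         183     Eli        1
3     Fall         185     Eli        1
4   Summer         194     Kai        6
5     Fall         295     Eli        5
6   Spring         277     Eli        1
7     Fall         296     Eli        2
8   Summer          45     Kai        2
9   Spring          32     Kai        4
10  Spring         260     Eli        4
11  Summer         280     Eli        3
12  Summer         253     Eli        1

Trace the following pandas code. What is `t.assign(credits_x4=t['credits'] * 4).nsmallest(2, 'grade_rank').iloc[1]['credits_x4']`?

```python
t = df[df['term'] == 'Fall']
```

filter rows where term == 'Fall':
   term  grade_rank student  credits
3  Fall         185     Eli        1
5  Fall         295     Eli        5
7  Fall         296     Eli        2
add column credits_x4 = t['credits'] * 4:
   term  grade_rank student  credits  credits_x4
3  Fall         185     Eli        1           4
5  Fall         295     Eli        5          20
7  Fall         296     Eli        2           8
take 2 rows with smallest grade_rank:
   term  grade_rank student  credits  credits_x4
3  Fall         185     Eli        1           4
5  Fall         295     Eli        5          20
Reading off the value at position 1, column 'credits_x4', we get 20.

20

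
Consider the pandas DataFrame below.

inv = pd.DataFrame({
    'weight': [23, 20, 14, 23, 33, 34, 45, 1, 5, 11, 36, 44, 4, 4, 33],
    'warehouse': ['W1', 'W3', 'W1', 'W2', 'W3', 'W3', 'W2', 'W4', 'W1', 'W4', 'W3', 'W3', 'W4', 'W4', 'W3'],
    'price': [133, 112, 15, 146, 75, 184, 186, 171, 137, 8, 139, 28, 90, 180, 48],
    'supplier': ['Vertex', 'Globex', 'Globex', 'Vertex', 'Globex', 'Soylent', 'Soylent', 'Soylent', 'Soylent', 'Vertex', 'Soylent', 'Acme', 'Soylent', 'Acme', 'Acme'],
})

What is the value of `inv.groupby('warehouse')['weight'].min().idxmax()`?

group by warehouse, min of weight:
warehouse
W1     5
W2    23
W3    20
W4     1
Name: weight, dtype: int64
Reading off the label with the largest value, we get W2.

W2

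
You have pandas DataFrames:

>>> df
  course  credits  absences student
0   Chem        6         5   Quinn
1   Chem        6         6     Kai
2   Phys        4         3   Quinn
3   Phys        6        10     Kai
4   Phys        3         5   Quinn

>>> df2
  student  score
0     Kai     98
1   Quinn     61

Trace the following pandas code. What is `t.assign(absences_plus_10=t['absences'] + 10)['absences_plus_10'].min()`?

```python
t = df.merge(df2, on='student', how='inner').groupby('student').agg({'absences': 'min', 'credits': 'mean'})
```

13

merge on 'student' (how='inner') → 5 rows:
  course  credits  absences student  score
0   Chem        6         5   Quinn     61
1   Chem        6         6     Kai     98
2   Phys        4         3   Quinn     61
3   Phys        6        10     Kai     98
4   Phys        3         5   Quinn     61
group by student: min(absences), mean(credits):
         absences   credits
student                    
Kai             6  6.000000
Quinn           3  4.333333
add column absences_plus_10 = t['absences'] + 10:
         absences   credits  absences_plus_10
student                                      
Kai             6  6.000000                16
Quinn           3  4.333333                13
Taking the min of column 'absences_plus_10' gives 13.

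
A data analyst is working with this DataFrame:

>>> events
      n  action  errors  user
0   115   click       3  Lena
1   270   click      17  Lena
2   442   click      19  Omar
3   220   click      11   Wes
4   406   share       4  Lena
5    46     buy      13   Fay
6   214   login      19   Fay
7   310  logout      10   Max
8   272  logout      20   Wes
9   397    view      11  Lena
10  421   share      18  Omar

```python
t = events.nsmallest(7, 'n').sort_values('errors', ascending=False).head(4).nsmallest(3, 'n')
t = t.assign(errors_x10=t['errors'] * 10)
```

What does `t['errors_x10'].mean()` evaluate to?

take 7 rows with smallest n:
     n  action  errors  user
5   46     buy      13   Fay
0  115   click       3  Lena
6  214   login      19   Fay
3  220   click      11   Wes
1  270   click      17  Lena
8  272  logout      20   Wes
7  310  logout      10   Max
sort by errors descending:
     n  action  errors  user
8  272  logout      20   Wes
6  214   login      19   Fay
1  270   click      17  Lena
5   46     buy      13   Fay
3  220   click      11   Wes
7  310  logout      10   Max
0  115   click       3  Lena
take first 4 rows:
     n  action  errors  user
8  272  logout      20   Wes
6  214   login      19   Fay
1  270   click      17  Lena
5   46     buy      13   Fay
take 3 rows with smallest n:
     n action  errors  user
5   46    buy      13   Fay
6  214  login      19   Fay
1  270  click      17  Lena
add column errors_x10 = t['errors'] * 10:
     n action  errors  user  errors_x10
5   46    buy      13   Fay         130
6  214  login      19   Fay         190
1  270  click      17  Lena         170
Taking the mean of column 'errors_x10' gives 163.333333333.

163.333333333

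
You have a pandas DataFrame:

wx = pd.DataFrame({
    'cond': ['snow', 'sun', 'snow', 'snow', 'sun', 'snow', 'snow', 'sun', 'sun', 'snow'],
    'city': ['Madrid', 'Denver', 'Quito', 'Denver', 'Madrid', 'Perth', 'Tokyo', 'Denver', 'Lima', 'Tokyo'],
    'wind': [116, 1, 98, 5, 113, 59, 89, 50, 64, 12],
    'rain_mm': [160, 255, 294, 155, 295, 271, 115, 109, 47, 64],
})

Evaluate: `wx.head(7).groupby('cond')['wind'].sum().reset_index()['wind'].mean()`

240.5

take first 7 rows:
   cond    city  wind  rain_mm
0  snow  Madrid   116      160
1   sun  Denver     1      255
2  snow   Quito    98      294
3  snow  Denver     5      155
4   sun  Madrid   113      295
5  snow   Perth    59      271
6  snow   Tokyo    89      115
group by cond, sum of wind:
cond
snow    367
sun     114
Name: wind, dtype: int64
reset_index():
   cond  wind
0  snow   367
1   sun   114
Taking the mean of column 'wind' gives 240.5.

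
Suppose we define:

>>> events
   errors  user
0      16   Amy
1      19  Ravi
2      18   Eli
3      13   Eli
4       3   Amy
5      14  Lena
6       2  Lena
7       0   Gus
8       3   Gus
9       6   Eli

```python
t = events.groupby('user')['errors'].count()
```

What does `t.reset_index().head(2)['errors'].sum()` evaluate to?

group by user, count of errors:
user
Amy     2
Eli     3
Gus     2
Lena    2
Ravi    1
Name: errors, dtype: int64
reset_index():
   user  errors
0   Amy       2
1   Eli       3
2   Gus       2
3  Lena       2
4  Ravi       1
take first 2 rows:
  user  errors
0  Amy       2
1  Eli       3

5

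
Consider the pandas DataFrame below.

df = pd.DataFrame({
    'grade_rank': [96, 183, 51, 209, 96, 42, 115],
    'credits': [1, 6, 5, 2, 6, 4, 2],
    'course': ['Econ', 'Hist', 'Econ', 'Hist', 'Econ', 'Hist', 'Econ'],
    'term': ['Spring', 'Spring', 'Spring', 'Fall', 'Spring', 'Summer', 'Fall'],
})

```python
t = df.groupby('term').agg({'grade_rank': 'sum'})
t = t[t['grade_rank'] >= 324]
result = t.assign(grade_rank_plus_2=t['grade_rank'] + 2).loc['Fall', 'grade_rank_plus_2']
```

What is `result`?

group by term, sum of grade_rank:
        grade_rank
term              
Fall           324
Spring         426
Summer          42
filter rows where grade_rank >= 324:
        grade_rank
term              
Fall           324
Spring         426
add column grade_rank_plus_2 = t['grade_rank'] + 2:
        grade_rank  grade_rank_plus_2
term                                 
Fall           324                326
Spring         426                428
Then the value at row 'Fall', column 'grade_rank_plus_2': 326

326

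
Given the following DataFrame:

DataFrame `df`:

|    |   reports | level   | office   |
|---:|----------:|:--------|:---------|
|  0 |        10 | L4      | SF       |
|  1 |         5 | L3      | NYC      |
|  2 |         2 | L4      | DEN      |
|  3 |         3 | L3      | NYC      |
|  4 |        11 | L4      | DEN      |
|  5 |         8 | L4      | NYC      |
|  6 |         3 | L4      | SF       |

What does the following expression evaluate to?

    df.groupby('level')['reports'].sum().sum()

42

group by level, sum of reports:
level
L3     8
L4    34
Name: reports, dtype: int64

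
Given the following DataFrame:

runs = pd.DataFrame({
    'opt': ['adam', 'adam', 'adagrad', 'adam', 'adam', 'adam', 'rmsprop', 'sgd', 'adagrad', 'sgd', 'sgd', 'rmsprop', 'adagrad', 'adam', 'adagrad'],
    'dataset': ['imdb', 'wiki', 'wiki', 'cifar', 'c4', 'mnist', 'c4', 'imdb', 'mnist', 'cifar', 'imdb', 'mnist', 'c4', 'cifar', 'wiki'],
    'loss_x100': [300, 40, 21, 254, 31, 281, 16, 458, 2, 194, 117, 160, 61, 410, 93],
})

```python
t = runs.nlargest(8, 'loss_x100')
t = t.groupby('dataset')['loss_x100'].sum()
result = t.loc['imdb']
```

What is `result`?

take 8 rows with largest loss_x100:
        opt dataset  loss_x100
7       sgd    imdb        458
13     adam   cifar        410
0      adam    imdb        300
5      adam   mnist        281
3      adam   cifar        254
9       sgd   cifar        194
11  rmsprop   mnist        160
10      sgd    imdb        117
group by dataset, sum of loss_x100:
dataset
cifar    858
imdb     875
mnist    441
Name: loss_x100, dtype: int64
The value at index 'imdb' is 875.

875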